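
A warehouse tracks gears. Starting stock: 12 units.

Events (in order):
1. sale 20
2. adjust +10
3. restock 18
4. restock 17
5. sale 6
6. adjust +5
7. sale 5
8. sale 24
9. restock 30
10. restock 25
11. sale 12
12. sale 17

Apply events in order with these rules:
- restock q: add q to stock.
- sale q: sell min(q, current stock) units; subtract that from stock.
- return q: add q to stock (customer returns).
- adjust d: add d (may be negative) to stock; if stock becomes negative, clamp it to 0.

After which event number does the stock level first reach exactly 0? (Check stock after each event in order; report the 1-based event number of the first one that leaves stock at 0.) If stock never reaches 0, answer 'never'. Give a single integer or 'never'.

Processing events:
Start: stock = 12
  Event 1 (sale 20): sell min(20,12)=12. stock: 12 - 12 = 0. total_sold = 12
  Event 2 (adjust +10): 0 + 10 = 10
  Event 3 (restock 18): 10 + 18 = 28
  Event 4 (restock 17): 28 + 17 = 45
  Event 5 (sale 6): sell min(6,45)=6. stock: 45 - 6 = 39. total_sold = 18
  Event 6 (adjust +5): 39 + 5 = 44
  Event 7 (sale 5): sell min(5,44)=5. stock: 44 - 5 = 39. total_sold = 23
  Event 8 (sale 24): sell min(24,39)=24. stock: 39 - 24 = 15. total_sold = 47
  Event 9 (restock 30): 15 + 30 = 45
  Event 10 (restock 25): 45 + 25 = 70
  Event 11 (sale 12): sell min(12,70)=12. stock: 70 - 12 = 58. total_sold = 59
  Event 12 (sale 17): sell min(17,58)=17. stock: 58 - 17 = 41. total_sold = 76
Final: stock = 41, total_sold = 76

First zero at event 1.

Answer: 1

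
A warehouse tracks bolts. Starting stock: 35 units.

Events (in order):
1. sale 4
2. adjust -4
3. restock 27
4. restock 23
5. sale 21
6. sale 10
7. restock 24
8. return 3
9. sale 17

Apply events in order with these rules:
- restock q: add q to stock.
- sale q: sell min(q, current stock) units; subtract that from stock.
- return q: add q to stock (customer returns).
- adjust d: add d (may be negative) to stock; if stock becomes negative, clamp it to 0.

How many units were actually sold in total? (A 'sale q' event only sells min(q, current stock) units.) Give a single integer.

Processing events:
Start: stock = 35
  Event 1 (sale 4): sell min(4,35)=4. stock: 35 - 4 = 31. total_sold = 4
  Event 2 (adjust -4): 31 + -4 = 27
  Event 3 (restock 27): 27 + 27 = 54
  Event 4 (restock 23): 54 + 23 = 77
  Event 5 (sale 21): sell min(21,77)=21. stock: 77 - 21 = 56. total_sold = 25
  Event 6 (sale 10): sell min(10,56)=10. stock: 56 - 10 = 46. total_sold = 35
  Event 7 (restock 24): 46 + 24 = 70
  Event 8 (return 3): 70 + 3 = 73
  Event 9 (sale 17): sell min(17,73)=17. stock: 73 - 17 = 56. total_sold = 52
Final: stock = 56, total_sold = 52

Answer: 52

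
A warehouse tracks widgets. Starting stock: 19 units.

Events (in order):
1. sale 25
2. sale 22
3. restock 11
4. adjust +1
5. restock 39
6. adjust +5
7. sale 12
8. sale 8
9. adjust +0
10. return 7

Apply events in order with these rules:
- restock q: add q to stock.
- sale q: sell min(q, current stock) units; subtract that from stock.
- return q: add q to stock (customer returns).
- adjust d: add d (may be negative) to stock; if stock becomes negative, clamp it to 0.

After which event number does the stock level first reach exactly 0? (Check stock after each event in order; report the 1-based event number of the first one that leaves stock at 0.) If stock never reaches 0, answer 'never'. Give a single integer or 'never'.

Processing events:
Start: stock = 19
  Event 1 (sale 25): sell min(25,19)=19. stock: 19 - 19 = 0. total_sold = 19
  Event 2 (sale 22): sell min(22,0)=0. stock: 0 - 0 = 0. total_sold = 19
  Event 3 (restock 11): 0 + 11 = 11
  Event 4 (adjust +1): 11 + 1 = 12
  Event 5 (restock 39): 12 + 39 = 51
  Event 6 (adjust +5): 51 + 5 = 56
  Event 7 (sale 12): sell min(12,56)=12. stock: 56 - 12 = 44. total_sold = 31
  Event 8 (sale 8): sell min(8,44)=8. stock: 44 - 8 = 36. total_sold = 39
  Event 9 (adjust +0): 36 + 0 = 36
  Event 10 (return 7): 36 + 7 = 43
Final: stock = 43, total_sold = 39

First zero at event 1.

Answer: 1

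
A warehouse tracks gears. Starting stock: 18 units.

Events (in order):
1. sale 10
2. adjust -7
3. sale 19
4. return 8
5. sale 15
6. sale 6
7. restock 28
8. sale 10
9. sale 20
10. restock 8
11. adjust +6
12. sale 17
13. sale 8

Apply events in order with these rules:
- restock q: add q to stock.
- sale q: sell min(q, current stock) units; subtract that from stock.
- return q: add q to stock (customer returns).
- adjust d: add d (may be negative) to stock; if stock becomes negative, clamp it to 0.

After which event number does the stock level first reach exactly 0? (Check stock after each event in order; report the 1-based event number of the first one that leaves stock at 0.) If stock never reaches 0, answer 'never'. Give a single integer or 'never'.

Processing events:
Start: stock = 18
  Event 1 (sale 10): sell min(10,18)=10. stock: 18 - 10 = 8. total_sold = 10
  Event 2 (adjust -7): 8 + -7 = 1
  Event 3 (sale 19): sell min(19,1)=1. stock: 1 - 1 = 0. total_sold = 11
  Event 4 (return 8): 0 + 8 = 8
  Event 5 (sale 15): sell min(15,8)=8. stock: 8 - 8 = 0. total_sold = 19
  Event 6 (sale 6): sell min(6,0)=0. stock: 0 - 0 = 0. total_sold = 19
  Event 7 (restock 28): 0 + 28 = 28
  Event 8 (sale 10): sell min(10,28)=10. stock: 28 - 10 = 18. total_sold = 29
  Event 9 (sale 20): sell min(20,18)=18. stock: 18 - 18 = 0. total_sold = 47
  Event 10 (restock 8): 0 + 8 = 8
  Event 11 (adjust +6): 8 + 6 = 14
  Event 12 (sale 17): sell min(17,14)=14. stock: 14 - 14 = 0. total_sold = 61
  Event 13 (sale 8): sell min(8,0)=0. stock: 0 - 0 = 0. total_sold = 61
Final: stock = 0, total_sold = 61

First zero at event 3.

Answer: 3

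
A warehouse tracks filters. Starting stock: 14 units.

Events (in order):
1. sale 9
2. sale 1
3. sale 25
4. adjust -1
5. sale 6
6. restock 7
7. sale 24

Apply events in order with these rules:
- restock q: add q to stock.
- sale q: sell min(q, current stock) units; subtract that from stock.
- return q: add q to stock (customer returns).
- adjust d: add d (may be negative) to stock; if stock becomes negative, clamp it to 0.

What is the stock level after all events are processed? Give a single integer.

Processing events:
Start: stock = 14
  Event 1 (sale 9): sell min(9,14)=9. stock: 14 - 9 = 5. total_sold = 9
  Event 2 (sale 1): sell min(1,5)=1. stock: 5 - 1 = 4. total_sold = 10
  Event 3 (sale 25): sell min(25,4)=4. stock: 4 - 4 = 0. total_sold = 14
  Event 4 (adjust -1): 0 + -1 = 0 (clamped to 0)
  Event 5 (sale 6): sell min(6,0)=0. stock: 0 - 0 = 0. total_sold = 14
  Event 6 (restock 7): 0 + 7 = 7
  Event 7 (sale 24): sell min(24,7)=7. stock: 7 - 7 = 0. total_sold = 21
Final: stock = 0, total_sold = 21

Answer: 0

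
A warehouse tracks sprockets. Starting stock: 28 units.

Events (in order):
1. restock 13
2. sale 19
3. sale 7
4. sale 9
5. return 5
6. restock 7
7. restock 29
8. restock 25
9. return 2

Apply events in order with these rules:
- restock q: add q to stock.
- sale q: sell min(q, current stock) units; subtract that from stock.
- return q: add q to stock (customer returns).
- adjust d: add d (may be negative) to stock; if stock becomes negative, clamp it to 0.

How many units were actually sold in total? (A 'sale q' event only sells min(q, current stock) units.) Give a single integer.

Answer: 35

Derivation:
Processing events:
Start: stock = 28
  Event 1 (restock 13): 28 + 13 = 41
  Event 2 (sale 19): sell min(19,41)=19. stock: 41 - 19 = 22. total_sold = 19
  Event 3 (sale 7): sell min(7,22)=7. stock: 22 - 7 = 15. total_sold = 26
  Event 4 (sale 9): sell min(9,15)=9. stock: 15 - 9 = 6. total_sold = 35
  Event 5 (return 5): 6 + 5 = 11
  Event 6 (restock 7): 11 + 7 = 18
  Event 7 (restock 29): 18 + 29 = 47
  Event 8 (restock 25): 47 + 25 = 72
  Event 9 (return 2): 72 + 2 = 74
Final: stock = 74, total_sold = 35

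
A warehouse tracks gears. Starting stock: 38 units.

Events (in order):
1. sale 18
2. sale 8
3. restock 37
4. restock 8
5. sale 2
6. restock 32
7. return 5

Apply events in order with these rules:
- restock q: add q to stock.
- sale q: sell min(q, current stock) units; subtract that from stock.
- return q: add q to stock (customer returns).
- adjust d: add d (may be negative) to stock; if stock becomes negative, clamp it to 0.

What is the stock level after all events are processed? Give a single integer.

Answer: 92

Derivation:
Processing events:
Start: stock = 38
  Event 1 (sale 18): sell min(18,38)=18. stock: 38 - 18 = 20. total_sold = 18
  Event 2 (sale 8): sell min(8,20)=8. stock: 20 - 8 = 12. total_sold = 26
  Event 3 (restock 37): 12 + 37 = 49
  Event 4 (restock 8): 49 + 8 = 57
  Event 5 (sale 2): sell min(2,57)=2. stock: 57 - 2 = 55. total_sold = 28
  Event 6 (restock 32): 55 + 32 = 87
  Event 7 (return 5): 87 + 5 = 92
Final: stock = 92, total_sold = 28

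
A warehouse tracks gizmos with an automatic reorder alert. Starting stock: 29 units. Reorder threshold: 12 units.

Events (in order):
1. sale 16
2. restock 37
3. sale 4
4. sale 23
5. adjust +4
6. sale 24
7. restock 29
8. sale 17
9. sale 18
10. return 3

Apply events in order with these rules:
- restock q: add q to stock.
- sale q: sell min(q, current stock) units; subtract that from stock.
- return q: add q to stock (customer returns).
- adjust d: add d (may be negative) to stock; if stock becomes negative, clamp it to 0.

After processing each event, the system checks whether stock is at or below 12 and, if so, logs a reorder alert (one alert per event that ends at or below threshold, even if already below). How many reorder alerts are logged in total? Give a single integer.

Processing events:
Start: stock = 29
  Event 1 (sale 16): sell min(16,29)=16. stock: 29 - 16 = 13. total_sold = 16
  Event 2 (restock 37): 13 + 37 = 50
  Event 3 (sale 4): sell min(4,50)=4. stock: 50 - 4 = 46. total_sold = 20
  Event 4 (sale 23): sell min(23,46)=23. stock: 46 - 23 = 23. total_sold = 43
  Event 5 (adjust +4): 23 + 4 = 27
  Event 6 (sale 24): sell min(24,27)=24. stock: 27 - 24 = 3. total_sold = 67
  Event 7 (restock 29): 3 + 29 = 32
  Event 8 (sale 17): sell min(17,32)=17. stock: 32 - 17 = 15. total_sold = 84
  Event 9 (sale 18): sell min(18,15)=15. stock: 15 - 15 = 0. total_sold = 99
  Event 10 (return 3): 0 + 3 = 3
Final: stock = 3, total_sold = 99

Checking against threshold 12:
  After event 1: stock=13 > 12
  After event 2: stock=50 > 12
  After event 3: stock=46 > 12
  After event 4: stock=23 > 12
  After event 5: stock=27 > 12
  After event 6: stock=3 <= 12 -> ALERT
  After event 7: stock=32 > 12
  After event 8: stock=15 > 12
  After event 9: stock=0 <= 12 -> ALERT
  After event 10: stock=3 <= 12 -> ALERT
Alert events: [6, 9, 10]. Count = 3

Answer: 3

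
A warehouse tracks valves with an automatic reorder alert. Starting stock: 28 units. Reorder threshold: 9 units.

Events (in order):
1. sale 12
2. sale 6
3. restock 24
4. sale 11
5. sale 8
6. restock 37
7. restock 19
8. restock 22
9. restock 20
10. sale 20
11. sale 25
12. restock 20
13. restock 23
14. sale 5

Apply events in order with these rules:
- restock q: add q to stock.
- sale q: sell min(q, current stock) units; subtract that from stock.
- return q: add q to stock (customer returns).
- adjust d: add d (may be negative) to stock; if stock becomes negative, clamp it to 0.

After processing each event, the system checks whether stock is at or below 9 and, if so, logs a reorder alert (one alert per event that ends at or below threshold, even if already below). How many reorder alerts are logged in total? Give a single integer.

Processing events:
Start: stock = 28
  Event 1 (sale 12): sell min(12,28)=12. stock: 28 - 12 = 16. total_sold = 12
  Event 2 (sale 6): sell min(6,16)=6. stock: 16 - 6 = 10. total_sold = 18
  Event 3 (restock 24): 10 + 24 = 34
  Event 4 (sale 11): sell min(11,34)=11. stock: 34 - 11 = 23. total_sold = 29
  Event 5 (sale 8): sell min(8,23)=8. stock: 23 - 8 = 15. total_sold = 37
  Event 6 (restock 37): 15 + 37 = 52
  Event 7 (restock 19): 52 + 19 = 71
  Event 8 (restock 22): 71 + 22 = 93
  Event 9 (restock 20): 93 + 20 = 113
  Event 10 (sale 20): sell min(20,113)=20. stock: 113 - 20 = 93. total_sold = 57
  Event 11 (sale 25): sell min(25,93)=25. stock: 93 - 25 = 68. total_sold = 82
  Event 12 (restock 20): 68 + 20 = 88
  Event 13 (restock 23): 88 + 23 = 111
  Event 14 (sale 5): sell min(5,111)=5. stock: 111 - 5 = 106. total_sold = 87
Final: stock = 106, total_sold = 87

Checking against threshold 9:
  After event 1: stock=16 > 9
  After event 2: stock=10 > 9
  After event 3: stock=34 > 9
  After event 4: stock=23 > 9
  After event 5: stock=15 > 9
  After event 6: stock=52 > 9
  After event 7: stock=71 > 9
  After event 8: stock=93 > 9
  After event 9: stock=113 > 9
  After event 10: stock=93 > 9
  After event 11: stock=68 > 9
  After event 12: stock=88 > 9
  After event 13: stock=111 > 9
  After event 14: stock=106 > 9
Alert events: []. Count = 0

Answer: 0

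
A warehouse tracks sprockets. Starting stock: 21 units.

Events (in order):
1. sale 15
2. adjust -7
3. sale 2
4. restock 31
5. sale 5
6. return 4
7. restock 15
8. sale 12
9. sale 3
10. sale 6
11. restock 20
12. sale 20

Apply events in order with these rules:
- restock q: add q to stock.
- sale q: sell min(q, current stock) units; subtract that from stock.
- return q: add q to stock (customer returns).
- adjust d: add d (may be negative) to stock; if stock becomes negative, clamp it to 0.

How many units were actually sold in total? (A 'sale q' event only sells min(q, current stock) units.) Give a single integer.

Processing events:
Start: stock = 21
  Event 1 (sale 15): sell min(15,21)=15. stock: 21 - 15 = 6. total_sold = 15
  Event 2 (adjust -7): 6 + -7 = 0 (clamped to 0)
  Event 3 (sale 2): sell min(2,0)=0. stock: 0 - 0 = 0. total_sold = 15
  Event 4 (restock 31): 0 + 31 = 31
  Event 5 (sale 5): sell min(5,31)=5. stock: 31 - 5 = 26. total_sold = 20
  Event 6 (return 4): 26 + 4 = 30
  Event 7 (restock 15): 30 + 15 = 45
  Event 8 (sale 12): sell min(12,45)=12. stock: 45 - 12 = 33. total_sold = 32
  Event 9 (sale 3): sell min(3,33)=3. stock: 33 - 3 = 30. total_sold = 35
  Event 10 (sale 6): sell min(6,30)=6. stock: 30 - 6 = 24. total_sold = 41
  Event 11 (restock 20): 24 + 20 = 44
  Event 12 (sale 20): sell min(20,44)=20. stock: 44 - 20 = 24. total_sold = 61
Final: stock = 24, total_sold = 61

Answer: 61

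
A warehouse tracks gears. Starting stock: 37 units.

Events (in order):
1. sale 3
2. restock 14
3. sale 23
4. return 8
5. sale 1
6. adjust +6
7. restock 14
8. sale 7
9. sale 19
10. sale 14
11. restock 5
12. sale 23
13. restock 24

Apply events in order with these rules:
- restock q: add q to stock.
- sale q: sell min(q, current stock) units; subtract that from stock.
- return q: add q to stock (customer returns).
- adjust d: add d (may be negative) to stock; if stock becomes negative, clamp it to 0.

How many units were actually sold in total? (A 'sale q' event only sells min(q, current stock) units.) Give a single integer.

Answer: 84

Derivation:
Processing events:
Start: stock = 37
  Event 1 (sale 3): sell min(3,37)=3. stock: 37 - 3 = 34. total_sold = 3
  Event 2 (restock 14): 34 + 14 = 48
  Event 3 (sale 23): sell min(23,48)=23. stock: 48 - 23 = 25. total_sold = 26
  Event 4 (return 8): 25 + 8 = 33
  Event 5 (sale 1): sell min(1,33)=1. stock: 33 - 1 = 32. total_sold = 27
  Event 6 (adjust +6): 32 + 6 = 38
  Event 7 (restock 14): 38 + 14 = 52
  Event 8 (sale 7): sell min(7,52)=7. stock: 52 - 7 = 45. total_sold = 34
  Event 9 (sale 19): sell min(19,45)=19. stock: 45 - 19 = 26. total_sold = 53
  Event 10 (sale 14): sell min(14,26)=14. stock: 26 - 14 = 12. total_sold = 67
  Event 11 (restock 5): 12 + 5 = 17
  Event 12 (sale 23): sell min(23,17)=17. stock: 17 - 17 = 0. total_sold = 84
  Event 13 (restock 24): 0 + 24 = 24
Final: stock = 24, total_sold = 84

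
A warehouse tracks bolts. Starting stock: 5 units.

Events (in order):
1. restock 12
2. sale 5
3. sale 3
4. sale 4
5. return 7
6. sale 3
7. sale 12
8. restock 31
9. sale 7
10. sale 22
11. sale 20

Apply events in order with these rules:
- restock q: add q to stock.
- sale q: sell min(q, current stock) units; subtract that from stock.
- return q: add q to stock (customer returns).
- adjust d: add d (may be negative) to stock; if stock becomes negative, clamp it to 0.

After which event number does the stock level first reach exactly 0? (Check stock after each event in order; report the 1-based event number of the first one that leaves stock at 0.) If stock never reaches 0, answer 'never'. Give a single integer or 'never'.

Processing events:
Start: stock = 5
  Event 1 (restock 12): 5 + 12 = 17
  Event 2 (sale 5): sell min(5,17)=5. stock: 17 - 5 = 12. total_sold = 5
  Event 3 (sale 3): sell min(3,12)=3. stock: 12 - 3 = 9. total_sold = 8
  Event 4 (sale 4): sell min(4,9)=4. stock: 9 - 4 = 5. total_sold = 12
  Event 5 (return 7): 5 + 7 = 12
  Event 6 (sale 3): sell min(3,12)=3. stock: 12 - 3 = 9. total_sold = 15
  Event 7 (sale 12): sell min(12,9)=9. stock: 9 - 9 = 0. total_sold = 24
  Event 8 (restock 31): 0 + 31 = 31
  Event 9 (sale 7): sell min(7,31)=7. stock: 31 - 7 = 24. total_sold = 31
  Event 10 (sale 22): sell min(22,24)=22. stock: 24 - 22 = 2. total_sold = 53
  Event 11 (sale 20): sell min(20,2)=2. stock: 2 - 2 = 0. total_sold = 55
Final: stock = 0, total_sold = 55

First zero at event 7.

Answer: 7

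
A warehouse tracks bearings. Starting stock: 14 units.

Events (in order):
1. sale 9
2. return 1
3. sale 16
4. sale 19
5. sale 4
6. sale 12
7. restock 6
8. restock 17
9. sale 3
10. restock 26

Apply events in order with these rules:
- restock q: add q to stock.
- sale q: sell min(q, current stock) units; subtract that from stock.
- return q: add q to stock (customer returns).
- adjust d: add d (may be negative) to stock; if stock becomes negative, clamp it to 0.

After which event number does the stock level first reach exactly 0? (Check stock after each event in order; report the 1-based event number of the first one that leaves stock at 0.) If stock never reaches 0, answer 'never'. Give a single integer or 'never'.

Answer: 3

Derivation:
Processing events:
Start: stock = 14
  Event 1 (sale 9): sell min(9,14)=9. stock: 14 - 9 = 5. total_sold = 9
  Event 2 (return 1): 5 + 1 = 6
  Event 3 (sale 16): sell min(16,6)=6. stock: 6 - 6 = 0. total_sold = 15
  Event 4 (sale 19): sell min(19,0)=0. stock: 0 - 0 = 0. total_sold = 15
  Event 5 (sale 4): sell min(4,0)=0. stock: 0 - 0 = 0. total_sold = 15
  Event 6 (sale 12): sell min(12,0)=0. stock: 0 - 0 = 0. total_sold = 15
  Event 7 (restock 6): 0 + 6 = 6
  Event 8 (restock 17): 6 + 17 = 23
  Event 9 (sale 3): sell min(3,23)=3. stock: 23 - 3 = 20. total_sold = 18
  Event 10 (restock 26): 20 + 26 = 46
Final: stock = 46, total_sold = 18

First zero at event 3.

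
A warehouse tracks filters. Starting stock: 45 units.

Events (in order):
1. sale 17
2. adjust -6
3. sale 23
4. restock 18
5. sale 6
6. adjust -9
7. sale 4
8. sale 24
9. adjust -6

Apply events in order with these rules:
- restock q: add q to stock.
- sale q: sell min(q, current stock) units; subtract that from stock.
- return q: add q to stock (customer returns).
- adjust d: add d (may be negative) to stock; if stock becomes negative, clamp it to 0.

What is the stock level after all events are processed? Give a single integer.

Processing events:
Start: stock = 45
  Event 1 (sale 17): sell min(17,45)=17. stock: 45 - 17 = 28. total_sold = 17
  Event 2 (adjust -6): 28 + -6 = 22
  Event 3 (sale 23): sell min(23,22)=22. stock: 22 - 22 = 0. total_sold = 39
  Event 4 (restock 18): 0 + 18 = 18
  Event 5 (sale 6): sell min(6,18)=6. stock: 18 - 6 = 12. total_sold = 45
  Event 6 (adjust -9): 12 + -9 = 3
  Event 7 (sale 4): sell min(4,3)=3. stock: 3 - 3 = 0. total_sold = 48
  Event 8 (sale 24): sell min(24,0)=0. stock: 0 - 0 = 0. total_sold = 48
  Event 9 (adjust -6): 0 + -6 = 0 (clamped to 0)
Final: stock = 0, total_sold = 48

Answer: 0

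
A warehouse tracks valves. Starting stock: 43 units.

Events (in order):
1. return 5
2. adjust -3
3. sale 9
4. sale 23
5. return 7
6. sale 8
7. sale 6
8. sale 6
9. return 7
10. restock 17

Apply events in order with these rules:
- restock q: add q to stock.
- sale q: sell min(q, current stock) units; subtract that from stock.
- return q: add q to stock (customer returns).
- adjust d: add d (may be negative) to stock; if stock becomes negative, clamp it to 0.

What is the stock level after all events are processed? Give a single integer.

Processing events:
Start: stock = 43
  Event 1 (return 5): 43 + 5 = 48
  Event 2 (adjust -3): 48 + -3 = 45
  Event 3 (sale 9): sell min(9,45)=9. stock: 45 - 9 = 36. total_sold = 9
  Event 4 (sale 23): sell min(23,36)=23. stock: 36 - 23 = 13. total_sold = 32
  Event 5 (return 7): 13 + 7 = 20
  Event 6 (sale 8): sell min(8,20)=8. stock: 20 - 8 = 12. total_sold = 40
  Event 7 (sale 6): sell min(6,12)=6. stock: 12 - 6 = 6. total_sold = 46
  Event 8 (sale 6): sell min(6,6)=6. stock: 6 - 6 = 0. total_sold = 52
  Event 9 (return 7): 0 + 7 = 7
  Event 10 (restock 17): 7 + 17 = 24
Final: stock = 24, total_sold = 52

Answer: 24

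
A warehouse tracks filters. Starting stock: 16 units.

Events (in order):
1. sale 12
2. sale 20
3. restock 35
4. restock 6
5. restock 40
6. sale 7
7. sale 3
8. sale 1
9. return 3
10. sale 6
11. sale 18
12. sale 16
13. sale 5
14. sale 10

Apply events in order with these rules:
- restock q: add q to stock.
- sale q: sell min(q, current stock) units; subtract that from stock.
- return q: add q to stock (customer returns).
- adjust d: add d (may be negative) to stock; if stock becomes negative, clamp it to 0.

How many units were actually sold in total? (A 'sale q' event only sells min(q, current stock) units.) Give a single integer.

Answer: 82

Derivation:
Processing events:
Start: stock = 16
  Event 1 (sale 12): sell min(12,16)=12. stock: 16 - 12 = 4. total_sold = 12
  Event 2 (sale 20): sell min(20,4)=4. stock: 4 - 4 = 0. total_sold = 16
  Event 3 (restock 35): 0 + 35 = 35
  Event 4 (restock 6): 35 + 6 = 41
  Event 5 (restock 40): 41 + 40 = 81
  Event 6 (sale 7): sell min(7,81)=7. stock: 81 - 7 = 74. total_sold = 23
  Event 7 (sale 3): sell min(3,74)=3. stock: 74 - 3 = 71. total_sold = 26
  Event 8 (sale 1): sell min(1,71)=1. stock: 71 - 1 = 70. total_sold = 27
  Event 9 (return 3): 70 + 3 = 73
  Event 10 (sale 6): sell min(6,73)=6. stock: 73 - 6 = 67. total_sold = 33
  Event 11 (sale 18): sell min(18,67)=18. stock: 67 - 18 = 49. total_sold = 51
  Event 12 (sale 16): sell min(16,49)=16. stock: 49 - 16 = 33. total_sold = 67
  Event 13 (sale 5): sell min(5,33)=5. stock: 33 - 5 = 28. total_sold = 72
  Event 14 (sale 10): sell min(10,28)=10. stock: 28 - 10 = 18. total_sold = 82
Final: stock = 18, total_sold = 82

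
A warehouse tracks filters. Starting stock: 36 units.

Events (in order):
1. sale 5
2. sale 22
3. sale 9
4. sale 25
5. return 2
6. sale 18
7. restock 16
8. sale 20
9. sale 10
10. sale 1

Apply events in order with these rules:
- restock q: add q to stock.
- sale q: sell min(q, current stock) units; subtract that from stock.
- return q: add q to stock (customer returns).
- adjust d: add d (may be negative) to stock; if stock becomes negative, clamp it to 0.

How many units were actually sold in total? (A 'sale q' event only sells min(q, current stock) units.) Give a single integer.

Answer: 54

Derivation:
Processing events:
Start: stock = 36
  Event 1 (sale 5): sell min(5,36)=5. stock: 36 - 5 = 31. total_sold = 5
  Event 2 (sale 22): sell min(22,31)=22. stock: 31 - 22 = 9. total_sold = 27
  Event 3 (sale 9): sell min(9,9)=9. stock: 9 - 9 = 0. total_sold = 36
  Event 4 (sale 25): sell min(25,0)=0. stock: 0 - 0 = 0. total_sold = 36
  Event 5 (return 2): 0 + 2 = 2
  Event 6 (sale 18): sell min(18,2)=2. stock: 2 - 2 = 0. total_sold = 38
  Event 7 (restock 16): 0 + 16 = 16
  Event 8 (sale 20): sell min(20,16)=16. stock: 16 - 16 = 0. total_sold = 54
  Event 9 (sale 10): sell min(10,0)=0. stock: 0 - 0 = 0. total_sold = 54
  Event 10 (sale 1): sell min(1,0)=0. stock: 0 - 0 = 0. total_sold = 54
Final: stock = 0, total_sold = 54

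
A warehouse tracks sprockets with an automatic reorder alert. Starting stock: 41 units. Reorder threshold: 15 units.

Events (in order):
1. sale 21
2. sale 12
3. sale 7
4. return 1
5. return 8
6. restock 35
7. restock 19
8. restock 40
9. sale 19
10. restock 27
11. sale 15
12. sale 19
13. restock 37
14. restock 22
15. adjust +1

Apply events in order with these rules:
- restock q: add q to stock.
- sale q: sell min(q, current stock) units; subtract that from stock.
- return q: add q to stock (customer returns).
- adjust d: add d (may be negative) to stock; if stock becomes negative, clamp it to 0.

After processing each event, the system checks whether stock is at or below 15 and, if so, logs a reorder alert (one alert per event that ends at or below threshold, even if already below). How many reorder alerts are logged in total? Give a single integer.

Processing events:
Start: stock = 41
  Event 1 (sale 21): sell min(21,41)=21. stock: 41 - 21 = 20. total_sold = 21
  Event 2 (sale 12): sell min(12,20)=12. stock: 20 - 12 = 8. total_sold = 33
  Event 3 (sale 7): sell min(7,8)=7. stock: 8 - 7 = 1. total_sold = 40
  Event 4 (return 1): 1 + 1 = 2
  Event 5 (return 8): 2 + 8 = 10
  Event 6 (restock 35): 10 + 35 = 45
  Event 7 (restock 19): 45 + 19 = 64
  Event 8 (restock 40): 64 + 40 = 104
  Event 9 (sale 19): sell min(19,104)=19. stock: 104 - 19 = 85. total_sold = 59
  Event 10 (restock 27): 85 + 27 = 112
  Event 11 (sale 15): sell min(15,112)=15. stock: 112 - 15 = 97. total_sold = 74
  Event 12 (sale 19): sell min(19,97)=19. stock: 97 - 19 = 78. total_sold = 93
  Event 13 (restock 37): 78 + 37 = 115
  Event 14 (restock 22): 115 + 22 = 137
  Event 15 (adjust +1): 137 + 1 = 138
Final: stock = 138, total_sold = 93

Checking against threshold 15:
  After event 1: stock=20 > 15
  After event 2: stock=8 <= 15 -> ALERT
  After event 3: stock=1 <= 15 -> ALERT
  After event 4: stock=2 <= 15 -> ALERT
  After event 5: stock=10 <= 15 -> ALERT
  After event 6: stock=45 > 15
  After event 7: stock=64 > 15
  After event 8: stock=104 > 15
  After event 9: stock=85 > 15
  After event 10: stock=112 > 15
  After event 11: stock=97 > 15
  After event 12: stock=78 > 15
  After event 13: stock=115 > 15
  After event 14: stock=137 > 15
  After event 15: stock=138 > 15
Alert events: [2, 3, 4, 5]. Count = 4

Answer: 4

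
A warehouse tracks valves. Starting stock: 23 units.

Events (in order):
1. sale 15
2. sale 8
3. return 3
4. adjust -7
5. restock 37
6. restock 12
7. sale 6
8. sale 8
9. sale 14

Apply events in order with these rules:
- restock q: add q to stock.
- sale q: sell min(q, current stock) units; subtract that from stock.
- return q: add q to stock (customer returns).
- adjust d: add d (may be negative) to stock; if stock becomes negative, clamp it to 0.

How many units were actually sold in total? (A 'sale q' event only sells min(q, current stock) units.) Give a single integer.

Answer: 51

Derivation:
Processing events:
Start: stock = 23
  Event 1 (sale 15): sell min(15,23)=15. stock: 23 - 15 = 8. total_sold = 15
  Event 2 (sale 8): sell min(8,8)=8. stock: 8 - 8 = 0. total_sold = 23
  Event 3 (return 3): 0 + 3 = 3
  Event 4 (adjust -7): 3 + -7 = 0 (clamped to 0)
  Event 5 (restock 37): 0 + 37 = 37
  Event 6 (restock 12): 37 + 12 = 49
  Event 7 (sale 6): sell min(6,49)=6. stock: 49 - 6 = 43. total_sold = 29
  Event 8 (sale 8): sell min(8,43)=8. stock: 43 - 8 = 35. total_sold = 37
  Event 9 (sale 14): sell min(14,35)=14. stock: 35 - 14 = 21. total_sold = 51
Final: stock = 21, total_sold = 51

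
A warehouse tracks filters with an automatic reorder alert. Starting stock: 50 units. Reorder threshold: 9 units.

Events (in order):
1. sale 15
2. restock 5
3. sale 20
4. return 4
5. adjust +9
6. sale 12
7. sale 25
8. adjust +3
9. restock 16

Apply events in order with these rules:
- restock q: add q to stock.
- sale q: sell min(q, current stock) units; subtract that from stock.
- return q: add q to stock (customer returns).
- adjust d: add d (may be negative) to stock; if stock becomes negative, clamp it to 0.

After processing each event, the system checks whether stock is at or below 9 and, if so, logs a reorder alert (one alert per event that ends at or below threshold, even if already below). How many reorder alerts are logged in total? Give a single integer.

Processing events:
Start: stock = 50
  Event 1 (sale 15): sell min(15,50)=15. stock: 50 - 15 = 35. total_sold = 15
  Event 2 (restock 5): 35 + 5 = 40
  Event 3 (sale 20): sell min(20,40)=20. stock: 40 - 20 = 20. total_sold = 35
  Event 4 (return 4): 20 + 4 = 24
  Event 5 (adjust +9): 24 + 9 = 33
  Event 6 (sale 12): sell min(12,33)=12. stock: 33 - 12 = 21. total_sold = 47
  Event 7 (sale 25): sell min(25,21)=21. stock: 21 - 21 = 0. total_sold = 68
  Event 8 (adjust +3): 0 + 3 = 3
  Event 9 (restock 16): 3 + 16 = 19
Final: stock = 19, total_sold = 68

Checking against threshold 9:
  After event 1: stock=35 > 9
  After event 2: stock=40 > 9
  After event 3: stock=20 > 9
  After event 4: stock=24 > 9
  After event 5: stock=33 > 9
  After event 6: stock=21 > 9
  After event 7: stock=0 <= 9 -> ALERT
  After event 8: stock=3 <= 9 -> ALERT
  After event 9: stock=19 > 9
Alert events: [7, 8]. Count = 2

Answer: 2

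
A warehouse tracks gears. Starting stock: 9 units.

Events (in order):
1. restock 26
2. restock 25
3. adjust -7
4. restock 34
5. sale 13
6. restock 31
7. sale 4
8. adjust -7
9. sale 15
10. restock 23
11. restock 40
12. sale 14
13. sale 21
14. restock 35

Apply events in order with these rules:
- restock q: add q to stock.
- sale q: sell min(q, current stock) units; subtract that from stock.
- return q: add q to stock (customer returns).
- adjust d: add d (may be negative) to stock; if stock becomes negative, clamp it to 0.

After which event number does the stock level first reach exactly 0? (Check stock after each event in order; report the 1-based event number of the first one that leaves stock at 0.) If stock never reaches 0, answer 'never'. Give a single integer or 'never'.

Processing events:
Start: stock = 9
  Event 1 (restock 26): 9 + 26 = 35
  Event 2 (restock 25): 35 + 25 = 60
  Event 3 (adjust -7): 60 + -7 = 53
  Event 4 (restock 34): 53 + 34 = 87
  Event 5 (sale 13): sell min(13,87)=13. stock: 87 - 13 = 74. total_sold = 13
  Event 6 (restock 31): 74 + 31 = 105
  Event 7 (sale 4): sell min(4,105)=4. stock: 105 - 4 = 101. total_sold = 17
  Event 8 (adjust -7): 101 + -7 = 94
  Event 9 (sale 15): sell min(15,94)=15. stock: 94 - 15 = 79. total_sold = 32
  Event 10 (restock 23): 79 + 23 = 102
  Event 11 (restock 40): 102 + 40 = 142
  Event 12 (sale 14): sell min(14,142)=14. stock: 142 - 14 = 128. total_sold = 46
  Event 13 (sale 21): sell min(21,128)=21. stock: 128 - 21 = 107. total_sold = 67
  Event 14 (restock 35): 107 + 35 = 142
Final: stock = 142, total_sold = 67

Stock never reaches 0.

Answer: never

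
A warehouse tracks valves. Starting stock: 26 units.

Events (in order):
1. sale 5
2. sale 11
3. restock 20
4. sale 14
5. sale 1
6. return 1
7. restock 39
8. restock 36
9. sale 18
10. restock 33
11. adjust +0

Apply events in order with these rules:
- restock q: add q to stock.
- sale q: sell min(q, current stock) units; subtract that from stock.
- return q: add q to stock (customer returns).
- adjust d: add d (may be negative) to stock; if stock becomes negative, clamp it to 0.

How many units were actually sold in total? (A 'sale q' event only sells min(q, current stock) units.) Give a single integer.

Processing events:
Start: stock = 26
  Event 1 (sale 5): sell min(5,26)=5. stock: 26 - 5 = 21. total_sold = 5
  Event 2 (sale 11): sell min(11,21)=11. stock: 21 - 11 = 10. total_sold = 16
  Event 3 (restock 20): 10 + 20 = 30
  Event 4 (sale 14): sell min(14,30)=14. stock: 30 - 14 = 16. total_sold = 30
  Event 5 (sale 1): sell min(1,16)=1. stock: 16 - 1 = 15. total_sold = 31
  Event 6 (return 1): 15 + 1 = 16
  Event 7 (restock 39): 16 + 39 = 55
  Event 8 (restock 36): 55 + 36 = 91
  Event 9 (sale 18): sell min(18,91)=18. stock: 91 - 18 = 73. total_sold = 49
  Event 10 (restock 33): 73 + 33 = 106
  Event 11 (adjust +0): 106 + 0 = 106
Final: stock = 106, total_sold = 49

Answer: 49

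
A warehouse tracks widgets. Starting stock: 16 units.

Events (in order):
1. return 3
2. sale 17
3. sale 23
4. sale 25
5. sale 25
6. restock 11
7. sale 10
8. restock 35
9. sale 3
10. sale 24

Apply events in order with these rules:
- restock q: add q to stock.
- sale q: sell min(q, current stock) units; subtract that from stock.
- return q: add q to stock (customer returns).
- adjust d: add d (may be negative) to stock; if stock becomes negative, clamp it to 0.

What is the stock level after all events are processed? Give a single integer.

Processing events:
Start: stock = 16
  Event 1 (return 3): 16 + 3 = 19
  Event 2 (sale 17): sell min(17,19)=17. stock: 19 - 17 = 2. total_sold = 17
  Event 3 (sale 23): sell min(23,2)=2. stock: 2 - 2 = 0. total_sold = 19
  Event 4 (sale 25): sell min(25,0)=0. stock: 0 - 0 = 0. total_sold = 19
  Event 5 (sale 25): sell min(25,0)=0. stock: 0 - 0 = 0. total_sold = 19
  Event 6 (restock 11): 0 + 11 = 11
  Event 7 (sale 10): sell min(10,11)=10. stock: 11 - 10 = 1. total_sold = 29
  Event 8 (restock 35): 1 + 35 = 36
  Event 9 (sale 3): sell min(3,36)=3. stock: 36 - 3 = 33. total_sold = 32
  Event 10 (sale 24): sell min(24,33)=24. stock: 33 - 24 = 9. total_sold = 56
Final: stock = 9, total_sold = 56

Answer: 9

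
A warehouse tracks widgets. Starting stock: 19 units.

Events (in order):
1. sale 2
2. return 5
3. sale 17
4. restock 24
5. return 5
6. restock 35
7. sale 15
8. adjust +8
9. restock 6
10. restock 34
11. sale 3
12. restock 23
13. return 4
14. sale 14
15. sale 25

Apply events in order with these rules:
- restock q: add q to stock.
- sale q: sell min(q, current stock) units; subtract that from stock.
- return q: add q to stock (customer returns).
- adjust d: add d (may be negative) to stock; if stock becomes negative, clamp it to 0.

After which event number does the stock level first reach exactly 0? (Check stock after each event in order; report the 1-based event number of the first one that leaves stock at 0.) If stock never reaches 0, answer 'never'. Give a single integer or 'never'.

Processing events:
Start: stock = 19
  Event 1 (sale 2): sell min(2,19)=2. stock: 19 - 2 = 17. total_sold = 2
  Event 2 (return 5): 17 + 5 = 22
  Event 3 (sale 17): sell min(17,22)=17. stock: 22 - 17 = 5. total_sold = 19
  Event 4 (restock 24): 5 + 24 = 29
  Event 5 (return 5): 29 + 5 = 34
  Event 6 (restock 35): 34 + 35 = 69
  Event 7 (sale 15): sell min(15,69)=15. stock: 69 - 15 = 54. total_sold = 34
  Event 8 (adjust +8): 54 + 8 = 62
  Event 9 (restock 6): 62 + 6 = 68
  Event 10 (restock 34): 68 + 34 = 102
  Event 11 (sale 3): sell min(3,102)=3. stock: 102 - 3 = 99. total_sold = 37
  Event 12 (restock 23): 99 + 23 = 122
  Event 13 (return 4): 122 + 4 = 126
  Event 14 (sale 14): sell min(14,126)=14. stock: 126 - 14 = 112. total_sold = 51
  Event 15 (sale 25): sell min(25,112)=25. stock: 112 - 25 = 87. total_sold = 76
Final: stock = 87, total_sold = 76

Stock never reaches 0.

Answer: never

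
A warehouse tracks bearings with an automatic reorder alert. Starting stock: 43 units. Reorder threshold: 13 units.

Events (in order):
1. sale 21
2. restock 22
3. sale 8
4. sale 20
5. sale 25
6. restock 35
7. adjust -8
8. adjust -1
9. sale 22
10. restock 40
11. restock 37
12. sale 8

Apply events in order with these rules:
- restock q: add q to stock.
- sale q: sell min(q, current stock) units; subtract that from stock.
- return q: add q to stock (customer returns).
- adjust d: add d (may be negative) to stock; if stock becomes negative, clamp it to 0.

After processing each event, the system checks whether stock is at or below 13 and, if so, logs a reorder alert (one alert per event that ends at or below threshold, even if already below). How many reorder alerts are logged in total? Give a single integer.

Answer: 2

Derivation:
Processing events:
Start: stock = 43
  Event 1 (sale 21): sell min(21,43)=21. stock: 43 - 21 = 22. total_sold = 21
  Event 2 (restock 22): 22 + 22 = 44
  Event 3 (sale 8): sell min(8,44)=8. stock: 44 - 8 = 36. total_sold = 29
  Event 4 (sale 20): sell min(20,36)=20. stock: 36 - 20 = 16. total_sold = 49
  Event 5 (sale 25): sell min(25,16)=16. stock: 16 - 16 = 0. total_sold = 65
  Event 6 (restock 35): 0 + 35 = 35
  Event 7 (adjust -8): 35 + -8 = 27
  Event 8 (adjust -1): 27 + -1 = 26
  Event 9 (sale 22): sell min(22,26)=22. stock: 26 - 22 = 4. total_sold = 87
  Event 10 (restock 40): 4 + 40 = 44
  Event 11 (restock 37): 44 + 37 = 81
  Event 12 (sale 8): sell min(8,81)=8. stock: 81 - 8 = 73. total_sold = 95
Final: stock = 73, total_sold = 95

Checking against threshold 13:
  After event 1: stock=22 > 13
  After event 2: stock=44 > 13
  After event 3: stock=36 > 13
  After event 4: stock=16 > 13
  After event 5: stock=0 <= 13 -> ALERT
  After event 6: stock=35 > 13
  After event 7: stock=27 > 13
  After event 8: stock=26 > 13
  After event 9: stock=4 <= 13 -> ALERT
  After event 10: stock=44 > 13
  After event 11: stock=81 > 13
  After event 12: stock=73 > 13
Alert events: [5, 9]. Count = 2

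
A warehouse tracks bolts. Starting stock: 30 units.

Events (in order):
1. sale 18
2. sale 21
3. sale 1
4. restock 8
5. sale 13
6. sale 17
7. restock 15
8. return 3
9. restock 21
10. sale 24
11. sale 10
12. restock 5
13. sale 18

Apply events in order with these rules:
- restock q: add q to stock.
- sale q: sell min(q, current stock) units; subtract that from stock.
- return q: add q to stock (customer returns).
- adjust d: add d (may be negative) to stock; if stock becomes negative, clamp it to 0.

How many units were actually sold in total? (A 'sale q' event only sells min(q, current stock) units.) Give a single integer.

Processing events:
Start: stock = 30
  Event 1 (sale 18): sell min(18,30)=18. stock: 30 - 18 = 12. total_sold = 18
  Event 2 (sale 21): sell min(21,12)=12. stock: 12 - 12 = 0. total_sold = 30
  Event 3 (sale 1): sell min(1,0)=0. stock: 0 - 0 = 0. total_sold = 30
  Event 4 (restock 8): 0 + 8 = 8
  Event 5 (sale 13): sell min(13,8)=8. stock: 8 - 8 = 0. total_sold = 38
  Event 6 (sale 17): sell min(17,0)=0. stock: 0 - 0 = 0. total_sold = 38
  Event 7 (restock 15): 0 + 15 = 15
  Event 8 (return 3): 15 + 3 = 18
  Event 9 (restock 21): 18 + 21 = 39
  Event 10 (sale 24): sell min(24,39)=24. stock: 39 - 24 = 15. total_sold = 62
  Event 11 (sale 10): sell min(10,15)=10. stock: 15 - 10 = 5. total_sold = 72
  Event 12 (restock 5): 5 + 5 = 10
  Event 13 (sale 18): sell min(18,10)=10. stock: 10 - 10 = 0. total_sold = 82
Final: stock = 0, total_sold = 82

Answer: 82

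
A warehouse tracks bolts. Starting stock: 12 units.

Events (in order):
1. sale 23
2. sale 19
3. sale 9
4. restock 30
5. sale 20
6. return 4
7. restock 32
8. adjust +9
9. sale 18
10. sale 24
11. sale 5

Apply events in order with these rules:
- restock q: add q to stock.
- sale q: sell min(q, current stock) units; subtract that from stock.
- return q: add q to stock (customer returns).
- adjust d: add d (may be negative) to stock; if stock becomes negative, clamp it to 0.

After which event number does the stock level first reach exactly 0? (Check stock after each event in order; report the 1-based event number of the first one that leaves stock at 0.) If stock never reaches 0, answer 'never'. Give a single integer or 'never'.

Processing events:
Start: stock = 12
  Event 1 (sale 23): sell min(23,12)=12. stock: 12 - 12 = 0. total_sold = 12
  Event 2 (sale 19): sell min(19,0)=0. stock: 0 - 0 = 0. total_sold = 12
  Event 3 (sale 9): sell min(9,0)=0. stock: 0 - 0 = 0. total_sold = 12
  Event 4 (restock 30): 0 + 30 = 30
  Event 5 (sale 20): sell min(20,30)=20. stock: 30 - 20 = 10. total_sold = 32
  Event 6 (return 4): 10 + 4 = 14
  Event 7 (restock 32): 14 + 32 = 46
  Event 8 (adjust +9): 46 + 9 = 55
  Event 9 (sale 18): sell min(18,55)=18. stock: 55 - 18 = 37. total_sold = 50
  Event 10 (sale 24): sell min(24,37)=24. stock: 37 - 24 = 13. total_sold = 74
  Event 11 (sale 5): sell min(5,13)=5. stock: 13 - 5 = 8. total_sold = 79
Final: stock = 8, total_sold = 79

First zero at event 1.

Answer: 1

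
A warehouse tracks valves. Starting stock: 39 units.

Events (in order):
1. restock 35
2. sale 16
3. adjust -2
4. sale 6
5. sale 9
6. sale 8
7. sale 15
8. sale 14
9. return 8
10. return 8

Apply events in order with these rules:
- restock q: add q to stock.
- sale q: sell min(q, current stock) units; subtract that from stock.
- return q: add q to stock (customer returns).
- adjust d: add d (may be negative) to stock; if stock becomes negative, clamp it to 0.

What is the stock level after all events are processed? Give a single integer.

Answer: 20

Derivation:
Processing events:
Start: stock = 39
  Event 1 (restock 35): 39 + 35 = 74
  Event 2 (sale 16): sell min(16,74)=16. stock: 74 - 16 = 58. total_sold = 16
  Event 3 (adjust -2): 58 + -2 = 56
  Event 4 (sale 6): sell min(6,56)=6. stock: 56 - 6 = 50. total_sold = 22
  Event 5 (sale 9): sell min(9,50)=9. stock: 50 - 9 = 41. total_sold = 31
  Event 6 (sale 8): sell min(8,41)=8. stock: 41 - 8 = 33. total_sold = 39
  Event 7 (sale 15): sell min(15,33)=15. stock: 33 - 15 = 18. total_sold = 54
  Event 8 (sale 14): sell min(14,18)=14. stock: 18 - 14 = 4. total_sold = 68
  Event 9 (return 8): 4 + 8 = 12
  Event 10 (return 8): 12 + 8 = 20
Final: stock = 20, total_sold = 68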